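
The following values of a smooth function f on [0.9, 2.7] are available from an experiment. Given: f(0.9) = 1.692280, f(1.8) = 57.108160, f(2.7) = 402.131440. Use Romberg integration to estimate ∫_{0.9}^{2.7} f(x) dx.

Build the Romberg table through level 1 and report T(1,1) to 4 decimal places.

189.6769

T(0,0) (trapezoid, 1 panel, h=1.8000): 363.441348
T(1,0) (trapezoid, 2 panels, h=0.9000): 233.118018
T(1,1) = 233.118018 + (233.118018 − 363.441348)/3 = 189.676908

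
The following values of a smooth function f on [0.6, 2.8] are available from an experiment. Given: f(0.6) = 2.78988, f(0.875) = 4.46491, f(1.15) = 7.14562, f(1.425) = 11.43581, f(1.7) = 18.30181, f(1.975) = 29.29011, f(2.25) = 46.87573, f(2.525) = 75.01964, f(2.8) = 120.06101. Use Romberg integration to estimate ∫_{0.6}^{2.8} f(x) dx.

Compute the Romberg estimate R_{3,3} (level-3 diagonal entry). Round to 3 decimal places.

68.580

R_{0,0} (trapezoid, 1 panel, h=2.2000): 135.13598
R_{1,0} (trapezoid, 2 panels, h=1.1000): 87.69998
R_{2,0} (trapezoid, 4 panels, h=0.5500): 73.56173
R_{3,0} (trapezoid, 8 panels, h=0.2750): 69.83875
R_{1,1} = 87.69998 + (87.69998 − 135.13598)/3 = 71.88798
R_{2,1} = 73.56173 + (73.56173 − 87.69998)/3 = 68.84898
R_{3,1} = 69.83875 + (69.83875 − 73.56173)/3 = 68.59776
R_{2,2} = 68.84898 + (68.84898 − 71.88798)/15 = 68.64638
R_{3,2} = 68.59776 + (68.59776 − 68.84898)/15 = 68.58101
R_{3,3} = 68.58101 + (68.58101 − 68.64638)/63 = 68.57997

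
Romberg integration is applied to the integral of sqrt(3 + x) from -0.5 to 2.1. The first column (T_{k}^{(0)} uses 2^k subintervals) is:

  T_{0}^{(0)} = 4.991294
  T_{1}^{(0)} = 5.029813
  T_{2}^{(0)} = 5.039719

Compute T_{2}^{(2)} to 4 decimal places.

Richardson extrapolation on the trapezoidal column (denominator 4−1=3):
T_{1}^{(1)} = 5.029813 + (5.029813 − 4.991294)/3 = 5.042653
T_{2}^{(1)} = (4·5.039719 − 5.029813) / 3 = 5.043021
T_{2}^{(2)} = (16·5.043021 − 5.042653) / 15 = 5.043046
(Column j=1 coincides with Simpson's rule on the same nodes.)

5.0430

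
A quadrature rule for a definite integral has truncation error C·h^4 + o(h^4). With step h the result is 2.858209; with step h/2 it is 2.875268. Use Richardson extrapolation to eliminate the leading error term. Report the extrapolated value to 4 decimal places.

The leading error scales as h^4; refining by a factor of 2 reduces it by 2^4 = 16.
Extrapolated value = (16·A(h/2) − A(h)) / (16 − 1)
= (16·2.875268 − 2.858209) / 15
= 43.146079 / 15 = 2.876405

2.8764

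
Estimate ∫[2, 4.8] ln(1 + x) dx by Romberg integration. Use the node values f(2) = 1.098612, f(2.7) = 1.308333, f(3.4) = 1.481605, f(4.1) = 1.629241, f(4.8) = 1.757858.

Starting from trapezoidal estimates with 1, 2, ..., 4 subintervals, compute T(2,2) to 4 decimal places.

T(0,0) (trapezoid, 1 panel, h=2.8000): 3.999058
T(1,0) (trapezoid, 2 panels, h=1.4000): 4.073776
T(2,0) (trapezoid, 4 panels, h=0.7000): 4.093190
T(1,1) = 4.073776 + (4.073776 − 3.999058)/3 = 4.098682
T(2,1) = 4.093190 + (4.093190 − 4.073776)/3 = 4.099661
T(2,2) = 4.099661 + (4.099661 − 4.098682)/15 = 4.099726

4.0997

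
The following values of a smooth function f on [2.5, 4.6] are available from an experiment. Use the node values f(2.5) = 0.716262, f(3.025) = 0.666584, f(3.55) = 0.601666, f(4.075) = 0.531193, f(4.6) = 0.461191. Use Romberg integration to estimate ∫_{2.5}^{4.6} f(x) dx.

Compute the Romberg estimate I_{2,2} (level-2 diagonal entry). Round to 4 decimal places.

1.2551

I_{0,0} (trapezoid, 1 panel, h=2.1000): 1.236326
I_{1,0} (trapezoid, 2 panels, h=1.0500): 1.249912
I_{2,0} (trapezoid, 4 panels, h=0.5250): 1.253789
I_{1,1} = 1.249912 + (1.249912 − 1.236326)/3 = 1.254441
I_{2,1} = 1.253789 + (1.253789 − 1.249912)/3 = 1.255081
I_{2,2} = 1.255081 + (1.255081 − 1.254441)/15 = 1.255124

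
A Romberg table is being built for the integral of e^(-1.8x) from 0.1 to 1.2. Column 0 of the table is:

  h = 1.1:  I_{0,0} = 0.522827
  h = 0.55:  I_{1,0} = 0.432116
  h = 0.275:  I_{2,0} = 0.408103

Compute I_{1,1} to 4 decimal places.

0.4019

Richardson extrapolation on the trapezoidal column (denominator 4−1=3):
I_{1,1} = 0.432116 + (0.432116 − 0.522827)/3 = 0.401879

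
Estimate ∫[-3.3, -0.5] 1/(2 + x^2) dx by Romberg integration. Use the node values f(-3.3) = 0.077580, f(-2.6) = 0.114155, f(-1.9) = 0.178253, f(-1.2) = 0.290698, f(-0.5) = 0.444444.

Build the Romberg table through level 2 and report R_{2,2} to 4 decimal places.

0.5833

R_{0,0} (trapezoid, 1 panel, h=2.8000): 0.730834
R_{1,0} (trapezoid, 2 panels, h=1.4000): 0.614971
R_{2,0} (trapezoid, 4 panels, h=0.7000): 0.590883
R_{1,1} = 0.614971 + (0.614971 − 0.730834)/3 = 0.576350
R_{2,1} = 0.590883 + (0.590883 − 0.614971)/3 = 0.582854
R_{2,2} = 0.582854 + (0.582854 − 0.576350)/15 = 0.583288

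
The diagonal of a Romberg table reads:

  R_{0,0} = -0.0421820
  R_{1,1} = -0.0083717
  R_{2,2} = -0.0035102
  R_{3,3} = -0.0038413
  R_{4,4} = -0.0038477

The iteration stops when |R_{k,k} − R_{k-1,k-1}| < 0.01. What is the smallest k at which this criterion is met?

k = 2

|R_{1,1} − R_{0,0}| = 0.0338103 ≥ 0.01
|R_{2,2} − R_{1,1}| = 0.0048615 < 0.01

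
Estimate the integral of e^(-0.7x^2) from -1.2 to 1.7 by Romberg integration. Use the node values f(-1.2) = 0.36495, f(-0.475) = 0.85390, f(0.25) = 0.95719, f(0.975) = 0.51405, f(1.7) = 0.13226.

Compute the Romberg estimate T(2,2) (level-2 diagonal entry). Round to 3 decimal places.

T(0,0) (trapezoid, 1 panel, h=2.9000): 0.72095
T(1,0) (trapezoid, 2 panels, h=1.4500): 1.74840
T(2,0) (trapezoid, 4 panels, h=0.7250): 1.86597
T(1,1) = 1.74840 + (1.74840 − 0.72095)/3 = 2.09088
T(2,1) = 1.86597 + (1.86597 − 1.74840)/3 = 1.90516
T(2,2) = 1.90516 + (1.90516 − 2.09088)/15 = 1.89278

1.893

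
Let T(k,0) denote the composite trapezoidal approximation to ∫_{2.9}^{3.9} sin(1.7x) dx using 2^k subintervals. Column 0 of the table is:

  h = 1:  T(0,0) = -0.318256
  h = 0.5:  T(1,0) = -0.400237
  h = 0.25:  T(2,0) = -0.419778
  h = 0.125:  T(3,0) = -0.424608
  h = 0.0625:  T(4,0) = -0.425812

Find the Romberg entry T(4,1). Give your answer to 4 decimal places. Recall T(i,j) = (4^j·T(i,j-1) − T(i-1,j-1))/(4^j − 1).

-0.4262

T(4,1) = -0.425812 + (-0.425812 − (-0.424608))/3 = -0.426213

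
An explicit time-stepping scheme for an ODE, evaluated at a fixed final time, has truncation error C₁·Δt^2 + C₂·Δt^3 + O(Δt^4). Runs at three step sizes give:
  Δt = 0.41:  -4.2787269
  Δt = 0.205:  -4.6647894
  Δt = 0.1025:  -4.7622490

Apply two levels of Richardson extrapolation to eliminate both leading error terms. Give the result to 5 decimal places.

-4.79492

First eliminate the Δt^2 term (factor 2^2 = 4):
  B₁ = (4·(-4.6647894) − (-4.2787269))/3 = -4.7934769
  B₂ = (4·(-4.7622490) − (-4.6647894))/3 = -4.7947355
Then eliminate the Δt^3 term (factor 2^3 = 8):
  (8·(-4.7947355) − (-4.7934769))/7 = -4.7949153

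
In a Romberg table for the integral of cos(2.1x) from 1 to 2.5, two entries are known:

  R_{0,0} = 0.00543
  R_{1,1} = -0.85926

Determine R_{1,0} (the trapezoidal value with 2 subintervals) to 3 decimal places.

-0.643

From R_{1,1} = (4·R_{1,0} − R_{0,0})/3, solve for R_{1,0}:
4·R_{1,0} = 3·(-0.85926) + 0.00543 = -2.57235
R_{1,0} = -0.64309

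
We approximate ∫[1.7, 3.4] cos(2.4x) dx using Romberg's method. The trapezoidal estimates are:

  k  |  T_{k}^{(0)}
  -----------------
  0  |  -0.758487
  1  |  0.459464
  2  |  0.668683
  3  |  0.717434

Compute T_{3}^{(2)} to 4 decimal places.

0.7334

T_{2}^{(1)} = (4·0.668683 − 0.459464) / 3 = 0.738423
T_{3}^{(1)} = (4·0.717434 − 0.668683) / 3 = 0.733684
T_{3}^{(2)} = 0.733684 + (0.733684 − 0.738423)/15 = 0.733368
(Column j=1 coincides with Simpson's rule on the same nodes.)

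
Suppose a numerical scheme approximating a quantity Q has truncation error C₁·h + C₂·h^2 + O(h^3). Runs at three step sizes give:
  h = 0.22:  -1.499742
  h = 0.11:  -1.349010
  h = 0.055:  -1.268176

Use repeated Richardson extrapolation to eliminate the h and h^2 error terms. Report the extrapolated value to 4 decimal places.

-1.1837

First eliminate the h term (factor 2^1 = 2):
  B₁ = (2·(-1.349010) − (-1.499742))/1 = -1.198278
  B₂ = (2·(-1.268176) − (-1.349010))/1 = -1.187342
Then eliminate the h^2 term (factor 2^2 = 4):
  (4·(-1.187342) − (-1.198278))/3 = -1.183697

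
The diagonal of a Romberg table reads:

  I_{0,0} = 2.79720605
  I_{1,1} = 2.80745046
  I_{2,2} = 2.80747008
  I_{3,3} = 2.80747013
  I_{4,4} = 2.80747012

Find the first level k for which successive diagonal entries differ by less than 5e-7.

k = 3

|I_{1,1} − I_{0,0}| = 0.01024441 ≥ 5e-7
|I_{2,2} − I_{1,1}| = 0.00001962 ≥ 5e-7
|I_{3,3} − I_{2,2}| = 0.00000005 < 5e-7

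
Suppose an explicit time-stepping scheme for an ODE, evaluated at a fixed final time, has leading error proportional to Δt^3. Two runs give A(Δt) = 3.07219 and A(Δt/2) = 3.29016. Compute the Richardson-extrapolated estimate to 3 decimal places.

3.321

The leading error scales as Δt^3; refining by a factor of 2 reduces it by 2^3 = 8.
Extrapolated value = (8·A(Δt/2) − A(Δt)) / (8 − 1)
= (8·3.29016 − 3.07219) / 7
= 23.24909 / 7 = 3.32130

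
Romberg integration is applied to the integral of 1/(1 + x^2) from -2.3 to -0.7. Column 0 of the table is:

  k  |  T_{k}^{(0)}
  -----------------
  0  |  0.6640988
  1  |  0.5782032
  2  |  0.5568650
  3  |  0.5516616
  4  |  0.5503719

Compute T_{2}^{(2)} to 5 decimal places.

Richardson extrapolation on the trapezoidal column (denominator 4−1=3):
T_{1}^{(1)} = 0.5782032 + (0.5782032 − 0.6640988)/3 = 0.5495713
T_{2}^{(1)} = (4·0.5568650 − 0.5782032) / 3 = 0.5497523
T_{2}^{(2)} = 0.5497523 + (0.5497523 − 0.5495713)/15 = 0.5497644

0.54976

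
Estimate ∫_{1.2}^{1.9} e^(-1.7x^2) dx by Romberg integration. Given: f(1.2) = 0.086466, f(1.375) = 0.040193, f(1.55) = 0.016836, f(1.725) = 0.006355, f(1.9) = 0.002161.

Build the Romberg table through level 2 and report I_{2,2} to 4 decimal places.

I_{0,0} (trapezoid, 1 panel, h=0.7000): 0.031019
I_{1,0} (trapezoid, 2 panels, h=0.3500): 0.021402
I_{2,0} (trapezoid, 4 panels, h=0.1750): 0.018847
I_{1,1} = 0.021402 + (0.021402 − 0.031019)/3 = 0.018196
I_{2,1} = 0.018847 + (0.018847 − 0.021402)/3 = 0.017995
I_{2,2} = 0.017995 + (0.017995 − 0.018196)/15 = 0.017982

0.0180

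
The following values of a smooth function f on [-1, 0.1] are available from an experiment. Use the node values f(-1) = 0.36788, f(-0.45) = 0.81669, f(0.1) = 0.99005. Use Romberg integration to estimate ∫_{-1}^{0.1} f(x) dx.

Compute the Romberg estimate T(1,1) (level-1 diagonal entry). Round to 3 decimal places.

T(0,0) (trapezoid, 1 panel, h=1.1000): 0.74686
T(1,0) (trapezoid, 2 panels, h=0.5500): 0.82261
T(1,1) = 0.82261 + (0.82261 − 0.74686)/3 = 0.84786

0.848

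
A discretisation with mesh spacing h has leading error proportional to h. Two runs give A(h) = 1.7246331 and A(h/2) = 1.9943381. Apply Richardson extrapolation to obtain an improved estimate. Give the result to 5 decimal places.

Extrapolated value = (2·A(h/2) − A(h)) / (2 − 1)
= (2·1.9943381 − 1.7246331) / 1
= 2.2640431 / 1 = 2.2640431

2.26404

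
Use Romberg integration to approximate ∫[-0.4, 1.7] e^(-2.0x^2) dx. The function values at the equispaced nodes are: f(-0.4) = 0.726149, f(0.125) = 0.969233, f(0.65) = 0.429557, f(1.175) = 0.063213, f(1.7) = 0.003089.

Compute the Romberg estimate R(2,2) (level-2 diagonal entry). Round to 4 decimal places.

R(0,0) (trapezoid, 1 panel, h=2.1000): 0.765700
R(1,0) (trapezoid, 2 panels, h=1.0500): 0.833885
R(2,0) (trapezoid, 4 panels, h=0.5250): 0.958977
R(1,1) = 0.833885 + (0.833885 − 0.765700)/3 = 0.856613
R(2,1) = 0.958977 + (0.958977 − 0.833885)/3 = 1.000674
R(2,2) = 1.000674 + (1.000674 − 0.856613)/15 = 1.010278

1.0103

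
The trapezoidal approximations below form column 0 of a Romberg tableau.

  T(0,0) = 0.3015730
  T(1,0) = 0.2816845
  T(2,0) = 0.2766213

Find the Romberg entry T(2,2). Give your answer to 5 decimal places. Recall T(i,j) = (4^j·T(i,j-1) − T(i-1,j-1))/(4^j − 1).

T(1,1) = (4·0.2816845 − 0.3015730) / 3 = 0.2750550
T(2,1) = (4·0.2766213 − 0.2816845) / 3 = 0.2749336
T(2,2) = 0.2749336 + (0.2749336 − 0.2750550)/15 = 0.2749255

0.27493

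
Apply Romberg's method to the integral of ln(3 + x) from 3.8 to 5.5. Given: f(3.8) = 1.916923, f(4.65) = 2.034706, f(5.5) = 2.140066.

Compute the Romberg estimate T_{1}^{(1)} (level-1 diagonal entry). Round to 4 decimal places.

T_{0}^{(0)} (trapezoid, 1 panel, h=1.7000): 3.448441
T_{1}^{(0)} (trapezoid, 2 panels, h=0.8500): 3.453720
T_{1}^{(1)} = 3.453720 + (3.453720 − 3.448441)/3 = 3.455480

3.4555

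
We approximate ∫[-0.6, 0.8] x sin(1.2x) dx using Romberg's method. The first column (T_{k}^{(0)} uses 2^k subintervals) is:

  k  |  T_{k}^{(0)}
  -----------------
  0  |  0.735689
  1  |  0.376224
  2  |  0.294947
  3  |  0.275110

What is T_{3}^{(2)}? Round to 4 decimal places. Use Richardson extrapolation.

0.2685

Richardson extrapolation on the trapezoidal column (denominator 4−1=3):
T_{2}^{(1)} = 0.294947 + (0.294947 − 0.376224)/3 = 0.267855
T_{3}^{(1)} = 0.275110 + (0.275110 − 0.294947)/3 = 0.268498
T_{3}^{(2)} = (16·0.268498 − 0.267855) / 15 = 0.268541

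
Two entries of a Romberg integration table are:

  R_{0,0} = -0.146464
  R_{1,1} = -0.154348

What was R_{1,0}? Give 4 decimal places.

From R_{1,1} = (4·R_{1,0} − R_{0,0})/3, solve for R_{1,0}:
4·R_{1,0} = 3·(-0.154348) + (-0.146464) = -0.609508
R_{1,0} = -0.152377

-0.1524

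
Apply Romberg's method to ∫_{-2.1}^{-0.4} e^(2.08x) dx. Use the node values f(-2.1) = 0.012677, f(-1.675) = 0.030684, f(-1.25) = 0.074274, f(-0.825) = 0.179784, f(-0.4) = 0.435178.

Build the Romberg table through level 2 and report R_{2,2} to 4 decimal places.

R_{0,0} (trapezoid, 1 panel, h=1.7000): 0.380677
R_{1,0} (trapezoid, 2 panels, h=0.8500): 0.253471
R_{2,0} (trapezoid, 4 panels, h=0.4250): 0.216185
R_{1,1} = 0.253471 + (0.253471 − 0.380677)/3 = 0.211069
R_{2,1} = 0.216185 + (0.216185 − 0.253471)/3 = 0.203756
R_{2,2} = 0.203756 + (0.203756 − 0.211069)/15 = 0.203268

0.2033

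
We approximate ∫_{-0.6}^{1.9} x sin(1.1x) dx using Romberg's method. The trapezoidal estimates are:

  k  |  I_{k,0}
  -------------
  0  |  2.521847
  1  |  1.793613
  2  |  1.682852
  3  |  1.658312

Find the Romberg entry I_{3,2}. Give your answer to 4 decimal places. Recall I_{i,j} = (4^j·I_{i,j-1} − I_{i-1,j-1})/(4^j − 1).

I_{2,1} = 1.682852 + (1.682852 − 1.793613)/3 = 1.645932
I_{3,1} = 1.658312 + (1.658312 − 1.682852)/3 = 1.650132
I_{3,2} = (16·1.650132 − 1.645932) / 15 = 1.650412

1.6504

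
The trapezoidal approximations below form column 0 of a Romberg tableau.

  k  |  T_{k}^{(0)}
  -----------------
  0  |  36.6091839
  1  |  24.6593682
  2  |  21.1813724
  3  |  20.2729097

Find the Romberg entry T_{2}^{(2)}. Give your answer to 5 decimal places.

19.97844

Richardson extrapolation on the trapezoidal column (denominator 4−1=3):
T_{1}^{(1)} = 24.6593682 + (24.6593682 − 36.6091839)/3 = 20.6760963
T_{2}^{(1)} = 21.1813724 + (21.1813724 − 24.6593682)/3 = 20.0220405
T_{2}^{(2)} = 20.0220405 + (20.0220405 − 20.6760963)/15 = 19.9784368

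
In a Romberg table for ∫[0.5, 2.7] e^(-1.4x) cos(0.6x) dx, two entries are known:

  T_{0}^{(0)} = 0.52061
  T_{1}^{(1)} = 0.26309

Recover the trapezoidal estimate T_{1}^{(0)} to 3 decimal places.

From T_{1}^{(1)} = (4·T_{1}^{(0)} − T_{0}^{(0)})/3, solve for T_{1}^{(0)}:
4·T_{1}^{(0)} = 3·0.26309 + 0.52061 = 1.30988
T_{1}^{(0)} = 0.32747

0.327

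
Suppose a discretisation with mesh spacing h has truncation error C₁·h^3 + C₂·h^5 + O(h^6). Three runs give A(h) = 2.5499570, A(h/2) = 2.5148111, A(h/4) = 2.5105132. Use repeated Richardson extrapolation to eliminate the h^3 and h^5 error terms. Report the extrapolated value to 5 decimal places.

2.50990

First eliminate the h^3 term (factor 2^3 = 8):
  B₁ = (8·2.5148111 − 2.5499570)/7 = 2.5097903
  B₂ = (8·2.5105132 − 2.5148111)/7 = 2.5098992
Then eliminate the h^5 term (factor 2^5 = 32):
  (32·2.5098992 − 2.5097903)/31 = 2.5099027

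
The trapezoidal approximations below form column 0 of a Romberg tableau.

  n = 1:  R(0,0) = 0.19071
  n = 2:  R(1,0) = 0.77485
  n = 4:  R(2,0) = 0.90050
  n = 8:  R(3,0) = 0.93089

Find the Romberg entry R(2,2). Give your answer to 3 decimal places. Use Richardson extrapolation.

Richardson extrapolation on the trapezoidal column (denominator 4−1=3):
R(1,1) = 0.77485 + (0.77485 − 0.19071)/3 = 0.96956
R(2,1) = (4·0.90050 − 0.77485) / 3 = 0.94238
R(2,2) = 0.94238 + (0.94238 − 0.96956)/15 = 0.94057

0.941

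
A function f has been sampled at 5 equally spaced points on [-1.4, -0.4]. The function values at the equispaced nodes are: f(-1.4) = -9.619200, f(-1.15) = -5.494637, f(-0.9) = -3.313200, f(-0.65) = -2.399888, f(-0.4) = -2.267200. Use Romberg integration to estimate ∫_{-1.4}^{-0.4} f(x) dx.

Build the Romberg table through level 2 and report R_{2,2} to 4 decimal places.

-4.1732

R_{0,0} (trapezoid, 1 panel, h=1.0000): -5.943200
R_{1,0} (trapezoid, 2 panels, h=0.5000): -4.628200
R_{2,0} (trapezoid, 4 panels, h=0.2500): -4.287731
R_{1,1} = -4.628200 + (-4.628200 − (-5.943200))/3 = -4.189867
R_{2,1} = -4.287731 + (-4.287731 − (-4.628200))/3 = -4.174241
R_{2,2} = -4.174241 + (-4.174241 − (-4.189867))/15 = -4.173199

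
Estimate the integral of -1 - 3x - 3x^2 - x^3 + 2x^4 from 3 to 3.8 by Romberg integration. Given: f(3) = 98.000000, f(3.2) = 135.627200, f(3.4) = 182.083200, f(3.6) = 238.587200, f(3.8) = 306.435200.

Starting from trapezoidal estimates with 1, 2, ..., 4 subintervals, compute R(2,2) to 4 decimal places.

151.0303

R(0,0) (trapezoid, 1 panel, h=0.8000): 161.774080
R(1,0) (trapezoid, 2 panels, h=0.4000): 153.720320
R(2,0) (trapezoid, 4 panels, h=0.2000): 151.703040
R(1,1) = 153.720320 + (153.720320 − 161.774080)/3 = 151.035733
R(2,1) = 151.703040 + (151.703040 − 153.720320)/3 = 151.030613
R(2,2) = 151.030613 + (151.030613 − 151.035733)/15 = 151.030272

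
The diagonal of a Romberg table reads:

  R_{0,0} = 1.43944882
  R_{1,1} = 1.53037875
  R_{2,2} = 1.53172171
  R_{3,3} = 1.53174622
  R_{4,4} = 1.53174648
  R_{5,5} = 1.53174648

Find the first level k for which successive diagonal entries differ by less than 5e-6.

k = 4

|R_{1,1} − R_{0,0}| = 0.09092993 ≥ 5e-6
|R_{2,2} − R_{1,1}| = 0.00134296 ≥ 5e-6
|R_{3,3} − R_{2,2}| = 0.00002451 ≥ 5e-6
|R_{4,4} − R_{3,3}| = 0.00000026 < 5e-6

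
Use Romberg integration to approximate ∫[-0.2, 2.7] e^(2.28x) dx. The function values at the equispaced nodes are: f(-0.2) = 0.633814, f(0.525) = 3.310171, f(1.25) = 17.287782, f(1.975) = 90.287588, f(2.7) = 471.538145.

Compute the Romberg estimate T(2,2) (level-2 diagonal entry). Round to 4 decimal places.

T(0,0) (trapezoid, 1 panel, h=2.9000): 684.649341
T(1,0) (trapezoid, 2 panels, h=1.4500): 367.391954
T(2,0) (trapezoid, 4 panels, h=0.7250): 251.554352
T(1,1) = 367.391954 + (367.391954 − 684.649341)/3 = 261.639492
T(2,1) = 251.554352 + (251.554352 − 367.391954)/3 = 212.941818
T(2,2) = 212.941818 + (212.941818 − 261.639492)/15 = 209.695306

209.6953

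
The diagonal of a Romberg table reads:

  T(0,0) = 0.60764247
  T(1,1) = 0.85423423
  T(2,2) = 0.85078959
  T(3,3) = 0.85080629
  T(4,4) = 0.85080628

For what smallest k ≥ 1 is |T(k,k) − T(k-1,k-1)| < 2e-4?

|T(1,1) − T(0,0)| = 0.24659176 ≥ 2e-4
|T(2,2) − T(1,1)| = 0.00344464 ≥ 2e-4
|T(3,3) − T(2,2)| = 0.00001670 < 2e-4

k = 3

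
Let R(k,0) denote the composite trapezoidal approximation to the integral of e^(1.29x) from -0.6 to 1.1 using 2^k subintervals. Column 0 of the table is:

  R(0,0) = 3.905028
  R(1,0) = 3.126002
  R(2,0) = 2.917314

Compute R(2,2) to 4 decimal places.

2.8465

R(1,1) = (4·3.126002 − 3.905028) / 3 = 2.866327
R(2,1) = 2.917314 + (2.917314 − 3.126002)/3 = 2.847751
R(2,2) = (16·2.847751 − 2.866327) / 15 = 2.846513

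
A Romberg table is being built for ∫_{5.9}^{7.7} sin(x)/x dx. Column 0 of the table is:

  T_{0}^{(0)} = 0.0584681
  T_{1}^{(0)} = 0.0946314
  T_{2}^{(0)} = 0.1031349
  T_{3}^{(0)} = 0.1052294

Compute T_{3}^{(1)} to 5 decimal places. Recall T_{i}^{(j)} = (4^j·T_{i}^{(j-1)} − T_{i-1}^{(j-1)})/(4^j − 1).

Richardson extrapolation on the trapezoidal column (denominator 4−1=3):
T_{3}^{(1)} = 0.1052294 + (0.1052294 − 0.1031349)/3 = 0.1059276

0.10593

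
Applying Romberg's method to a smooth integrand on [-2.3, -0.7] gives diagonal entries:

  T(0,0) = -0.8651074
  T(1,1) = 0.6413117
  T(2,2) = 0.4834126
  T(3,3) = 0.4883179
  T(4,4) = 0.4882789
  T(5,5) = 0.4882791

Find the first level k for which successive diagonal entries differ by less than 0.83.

k = 2

|T(1,1) − T(0,0)| = 1.5064191 ≥ 0.83
|T(2,2) − T(1,1)| = 0.1578991 < 0.83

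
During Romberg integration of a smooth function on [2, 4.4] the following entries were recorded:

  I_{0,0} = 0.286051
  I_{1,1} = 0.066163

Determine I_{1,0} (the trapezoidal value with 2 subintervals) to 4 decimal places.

0.1211

From I_{1,1} = (4·I_{1,0} − I_{0,0})/3, solve for I_{1,0}:
4·I_{1,0} = 3·0.066163 + 0.286051 = 0.484540
I_{1,0} = 0.121135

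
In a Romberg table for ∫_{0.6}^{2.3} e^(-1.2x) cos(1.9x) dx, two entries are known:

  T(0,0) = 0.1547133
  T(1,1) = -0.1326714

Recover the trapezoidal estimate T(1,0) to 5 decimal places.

-0.06083

From T(1,1) = (4·T(1,0) − T(0,0))/3, solve for T(1,0):
4·T(1,0) = 3·(-0.1326714) + 0.1547133 = -0.2433009
T(1,0) = -0.0608252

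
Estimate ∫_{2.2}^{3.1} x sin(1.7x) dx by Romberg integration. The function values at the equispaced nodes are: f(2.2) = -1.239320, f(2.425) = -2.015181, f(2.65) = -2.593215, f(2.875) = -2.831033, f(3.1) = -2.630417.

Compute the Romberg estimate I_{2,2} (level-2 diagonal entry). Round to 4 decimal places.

I_{0,0} (trapezoid, 1 panel, h=0.9000): -1.741382
I_{1,0} (trapezoid, 2 panels, h=0.4500): -2.037638
I_{2,0} (trapezoid, 4 panels, h=0.2250): -2.109217
I_{1,1} = -2.037638 + (-2.037638 − (-1.741382))/3 = -2.136390
I_{2,1} = -2.109217 + (-2.109217 − (-2.037638))/3 = -2.133077
I_{2,2} = -2.133077 + (-2.133077 − (-2.136390))/15 = -2.132856

-2.1329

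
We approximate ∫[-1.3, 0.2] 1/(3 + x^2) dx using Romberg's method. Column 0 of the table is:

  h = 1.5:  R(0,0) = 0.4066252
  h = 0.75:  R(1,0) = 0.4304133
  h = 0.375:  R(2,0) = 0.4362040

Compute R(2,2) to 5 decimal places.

R(1,1) = 0.4304133 + (0.4304133 − 0.4066252)/3 = 0.4383427
R(2,1) = 0.4362040 + (0.4362040 − 0.4304133)/3 = 0.4381342
R(2,2) = 0.4381342 + (0.4381342 − 0.4383427)/15 = 0.4381203

0.43812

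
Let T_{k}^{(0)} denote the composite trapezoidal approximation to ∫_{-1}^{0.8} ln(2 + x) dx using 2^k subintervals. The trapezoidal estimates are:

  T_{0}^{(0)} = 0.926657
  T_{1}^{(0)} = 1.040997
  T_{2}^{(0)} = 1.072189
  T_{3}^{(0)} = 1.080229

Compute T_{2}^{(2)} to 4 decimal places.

1.0828

Richardson extrapolation on the trapezoidal column (denominator 4−1=3):
T_{1}^{(1)} = (4·1.040997 − 0.926657) / 3 = 1.079110
T_{2}^{(1)} = (4·1.072189 − 1.040997) / 3 = 1.082586
T_{2}^{(2)} = 1.082586 + (1.082586 − 1.079110)/15 = 1.082818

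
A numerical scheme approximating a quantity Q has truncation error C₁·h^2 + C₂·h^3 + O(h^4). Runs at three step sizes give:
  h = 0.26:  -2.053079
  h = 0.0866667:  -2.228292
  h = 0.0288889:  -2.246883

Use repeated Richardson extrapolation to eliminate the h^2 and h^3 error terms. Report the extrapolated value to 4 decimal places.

First eliminate the h^2 term (factor 3^2 = 9):
  B₁ = (9·(-2.228292) − (-2.053079))/8 = -2.250194
  B₂ = (9·(-2.246883) − (-2.228292))/8 = -2.249207
Then eliminate the h^3 term (factor 3^3 = 27):
  (27·(-2.249207) − (-2.250194))/26 = -2.249169

-2.2492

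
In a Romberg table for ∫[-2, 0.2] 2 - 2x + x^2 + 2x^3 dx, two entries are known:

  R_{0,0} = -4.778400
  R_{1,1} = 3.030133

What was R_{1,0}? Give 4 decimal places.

1.0780

From R_{1,1} = (4·R_{1,0} − R_{0,0})/3, solve for R_{1,0}:
4·R_{1,0} = 3·3.030133 + (-4.778400) = 4.311999
R_{1,0} = 1.078000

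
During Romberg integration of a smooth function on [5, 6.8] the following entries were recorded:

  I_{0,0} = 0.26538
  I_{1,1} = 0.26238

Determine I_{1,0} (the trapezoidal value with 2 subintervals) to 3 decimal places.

From I_{1,1} = (4·I_{1,0} − I_{0,0})/3, solve for I_{1,0}:
4·I_{1,0} = 3·0.26238 + 0.26538 = 1.05252
I_{1,0} = 0.26313

0.263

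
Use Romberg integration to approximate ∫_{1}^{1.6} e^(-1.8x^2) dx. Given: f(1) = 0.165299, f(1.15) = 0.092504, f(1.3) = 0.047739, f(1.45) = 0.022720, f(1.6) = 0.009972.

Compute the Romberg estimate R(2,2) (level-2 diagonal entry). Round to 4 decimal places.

R(0,0) (trapezoid, 1 panel, h=0.6000): 0.052581
R(1,0) (trapezoid, 2 panels, h=0.3000): 0.040612
R(2,0) (trapezoid, 4 panels, h=0.1500): 0.037590
R(1,1) = 0.040612 + (0.040612 − 0.052581)/3 = 0.036622
R(2,1) = 0.037590 + (0.037590 − 0.040612)/3 = 0.036583
R(2,2) = 0.036583 + (0.036583 − 0.036622)/15 = 0.036580

0.0366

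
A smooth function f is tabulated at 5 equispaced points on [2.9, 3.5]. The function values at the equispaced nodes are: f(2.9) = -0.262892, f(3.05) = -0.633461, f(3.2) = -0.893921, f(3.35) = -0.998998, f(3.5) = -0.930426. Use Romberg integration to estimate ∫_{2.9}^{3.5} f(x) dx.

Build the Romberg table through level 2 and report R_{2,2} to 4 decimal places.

R_{0,0} (trapezoid, 1 panel, h=0.6000): -0.357995
R_{1,0} (trapezoid, 2 panels, h=0.3000): -0.447174
R_{2,0} (trapezoid, 4 panels, h=0.1500): -0.468456
R_{1,1} = -0.447174 + (-0.447174 − (-0.357995))/3 = -0.476900
R_{2,1} = -0.468456 + (-0.468456 − (-0.447174))/3 = -0.475550
R_{2,2} = -0.475550 + (-0.475550 − (-0.476900))/15 = -0.475460

-0.4755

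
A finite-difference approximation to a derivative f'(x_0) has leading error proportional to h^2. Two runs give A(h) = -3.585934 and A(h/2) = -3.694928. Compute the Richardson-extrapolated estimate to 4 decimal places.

-3.7313

The leading error scales as h^2; refining by a factor of 2 reduces it by 2^2 = 4.
Extrapolated value = (4·A(h/2) − A(h)) / (4 − 1)
= (4·(-3.694928) − (-3.585934)) / 3
= -11.193778 / 3 = -3.731259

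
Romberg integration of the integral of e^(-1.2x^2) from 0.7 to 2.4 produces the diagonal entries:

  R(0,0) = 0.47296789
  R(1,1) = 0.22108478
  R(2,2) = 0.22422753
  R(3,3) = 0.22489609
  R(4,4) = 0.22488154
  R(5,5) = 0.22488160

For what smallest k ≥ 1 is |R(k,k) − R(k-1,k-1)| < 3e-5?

|R(1,1) − R(0,0)| = 0.25188311 ≥ 3e-5
|R(2,2) − R(1,1)| = 0.00314275 ≥ 3e-5
|R(3,3) − R(2,2)| = 0.00066856 ≥ 3e-5
|R(4,4) − R(3,3)| = 0.00001455 < 3e-5

k = 4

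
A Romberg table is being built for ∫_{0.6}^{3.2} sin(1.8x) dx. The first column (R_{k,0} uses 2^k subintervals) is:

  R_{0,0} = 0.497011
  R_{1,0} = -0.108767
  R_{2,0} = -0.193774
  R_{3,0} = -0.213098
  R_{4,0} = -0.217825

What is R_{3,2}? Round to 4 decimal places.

R_{2,1} = -0.193774 + (-0.193774 − (-0.108767))/3 = -0.222110
R_{3,1} = (4·(-0.213098) − (-0.193774)) / 3 = -0.219539
R_{3,2} = -0.219539 + (-0.219539 − (-0.222110))/15 = -0.219368

-0.2194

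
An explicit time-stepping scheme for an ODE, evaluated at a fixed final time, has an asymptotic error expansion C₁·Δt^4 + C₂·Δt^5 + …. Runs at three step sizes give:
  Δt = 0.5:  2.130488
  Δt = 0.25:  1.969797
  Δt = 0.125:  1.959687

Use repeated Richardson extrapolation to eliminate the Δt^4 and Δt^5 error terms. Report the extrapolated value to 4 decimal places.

1.9590

First eliminate the Δt^4 term (factor 2^4 = 16):
  B₁ = (16·1.969797 − 2.130488)/15 = 1.959084
  B₂ = (16·1.959687 − 1.969797)/15 = 1.959013
Then eliminate the Δt^5 term (factor 2^5 = 32):
  (32·1.959013 − 1.959084)/31 = 1.959011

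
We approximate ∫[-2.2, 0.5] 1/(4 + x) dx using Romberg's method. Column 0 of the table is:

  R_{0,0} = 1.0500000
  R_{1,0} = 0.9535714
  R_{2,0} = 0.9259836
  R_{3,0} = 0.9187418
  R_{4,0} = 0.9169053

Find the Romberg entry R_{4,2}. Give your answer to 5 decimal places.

0.91629

Richardson extrapolation on the trapezoidal column (denominator 4−1=3):
R_{3,1} = 0.9187418 + (0.9187418 − 0.9259836)/3 = 0.9163279
R_{4,1} = 0.9169053 + (0.9169053 − 0.9187418)/3 = 0.9162931
R_{4,2} = 0.9162931 + (0.9162931 − 0.9163279)/15 = 0.9162908
(Column j=1 coincides with Simpson's rule on the same nodes.)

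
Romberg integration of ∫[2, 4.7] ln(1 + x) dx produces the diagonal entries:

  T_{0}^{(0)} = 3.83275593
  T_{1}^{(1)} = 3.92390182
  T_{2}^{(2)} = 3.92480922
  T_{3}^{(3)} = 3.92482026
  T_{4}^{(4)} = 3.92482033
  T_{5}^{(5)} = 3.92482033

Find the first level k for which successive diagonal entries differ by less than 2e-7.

k = 4

|T_{1}^{(1)} − T_{0}^{(0)}| = 0.09114589 ≥ 2e-7
|T_{2}^{(2)} − T_{1}^{(1)}| = 0.00090740 ≥ 2e-7
|T_{3}^{(3)} − T_{2}^{(2)}| = 0.00001104 ≥ 2e-7
|T_{4}^{(4)} − T_{3}^{(3)}| = 0.00000007 < 2e-7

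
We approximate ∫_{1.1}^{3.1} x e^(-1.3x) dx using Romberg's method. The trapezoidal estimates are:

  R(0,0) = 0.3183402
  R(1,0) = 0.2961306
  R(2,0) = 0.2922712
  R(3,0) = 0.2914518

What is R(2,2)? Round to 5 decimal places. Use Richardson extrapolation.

0.29114

Richardson extrapolation on the trapezoidal column (denominator 4−1=3):
R(1,1) = (4·0.2961306 − 0.3183402) / 3 = 0.2887274
R(2,1) = 0.2922712 + (0.2922712 − 0.2961306)/3 = 0.2909847
R(2,2) = 0.2909847 + (0.2909847 − 0.2887274)/15 = 0.2911352
(Column j=1 coincides with Simpson's rule on the same nodes.)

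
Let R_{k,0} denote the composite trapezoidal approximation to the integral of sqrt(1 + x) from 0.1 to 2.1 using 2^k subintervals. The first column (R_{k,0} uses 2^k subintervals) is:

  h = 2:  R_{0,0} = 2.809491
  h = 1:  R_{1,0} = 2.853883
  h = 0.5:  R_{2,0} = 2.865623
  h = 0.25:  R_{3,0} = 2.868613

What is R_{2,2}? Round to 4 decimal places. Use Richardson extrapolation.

R_{1,1} = (4·2.853883 − 2.809491) / 3 = 2.868680
R_{2,1} = (4·2.865623 − 2.853883) / 3 = 2.869536
R_{2,2} = 2.869536 + (2.869536 − 2.868680)/15 = 2.869593

2.8696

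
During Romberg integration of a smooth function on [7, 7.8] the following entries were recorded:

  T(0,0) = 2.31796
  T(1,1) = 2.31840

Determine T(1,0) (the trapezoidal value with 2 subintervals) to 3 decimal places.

From T(1,1) = (4·T(1,0) − T(0,0))/3, solve for T(1,0):
4·T(1,0) = 3·2.31840 + 2.31796 = 9.27316
T(1,0) = 2.31829

2.318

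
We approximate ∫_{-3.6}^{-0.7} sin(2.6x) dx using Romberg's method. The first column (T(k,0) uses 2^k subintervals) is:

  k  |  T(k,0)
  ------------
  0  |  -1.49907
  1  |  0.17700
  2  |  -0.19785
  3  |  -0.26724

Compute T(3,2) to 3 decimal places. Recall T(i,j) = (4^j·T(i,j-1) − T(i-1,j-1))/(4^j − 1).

T(2,1) = (4·(-0.19785) − 0.17700) / 3 = -0.32280
T(3,1) = -0.26724 + (-0.26724 − (-0.19785))/3 = -0.29037
T(3,2) = (16·(-0.29037) − (-0.32280)) / 15 = -0.28821

-0.288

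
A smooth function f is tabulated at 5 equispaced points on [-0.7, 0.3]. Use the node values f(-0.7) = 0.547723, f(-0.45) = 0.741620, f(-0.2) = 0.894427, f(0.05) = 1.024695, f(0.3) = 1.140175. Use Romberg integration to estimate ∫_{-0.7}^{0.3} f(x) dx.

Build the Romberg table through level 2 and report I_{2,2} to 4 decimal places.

0.8786

I_{0,0} (trapezoid, 1 panel, h=1.0000): 0.843949
I_{1,0} (trapezoid, 2 panels, h=0.5000): 0.869188
I_{2,0} (trapezoid, 4 panels, h=0.2500): 0.876173
I_{1,1} = 0.869188 + (0.869188 − 0.843949)/3 = 0.877601
I_{2,1} = 0.876173 + (0.876173 − 0.869188)/3 = 0.878501
I_{2,2} = 0.878501 + (0.878501 − 0.877601)/15 = 0.878561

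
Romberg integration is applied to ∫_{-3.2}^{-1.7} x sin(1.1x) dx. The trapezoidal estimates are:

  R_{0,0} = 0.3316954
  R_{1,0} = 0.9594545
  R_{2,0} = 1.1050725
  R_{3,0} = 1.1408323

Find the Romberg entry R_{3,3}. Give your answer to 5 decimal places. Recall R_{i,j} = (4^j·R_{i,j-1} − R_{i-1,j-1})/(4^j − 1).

R_{1,1} = 0.9594545 + (0.9594545 − 0.3316954)/3 = 1.1687075
R_{2,1} = 1.1050725 + (1.1050725 − 0.9594545)/3 = 1.1536118
R_{3,1} = (4·1.1408323 − 1.1050725) / 3 = 1.1527522
R_{2,2} = (16·1.1536118 − 1.1687075) / 15 = 1.1526054
R_{3,2} = 1.1527522 + (1.1527522 − 1.1536118)/15 = 1.1526949
R_{3,3} = 1.1526949 + (1.1526949 − 1.1526054)/63 = 1.1526963

1.15270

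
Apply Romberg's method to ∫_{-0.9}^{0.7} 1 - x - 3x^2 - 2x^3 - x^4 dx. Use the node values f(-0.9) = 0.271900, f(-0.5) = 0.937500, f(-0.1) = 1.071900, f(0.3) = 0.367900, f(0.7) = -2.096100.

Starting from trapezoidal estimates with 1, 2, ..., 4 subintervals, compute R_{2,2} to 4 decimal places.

0.7443

R_{0,0} (trapezoid, 1 panel, h=1.6000): -1.459360
R_{1,0} (trapezoid, 2 panels, h=0.8000): 0.127840
R_{2,0} (trapezoid, 4 panels, h=0.4000): 0.586080
R_{1,1} = 0.127840 + (0.127840 − (-1.459360))/3 = 0.656907
R_{2,1} = 0.586080 + (0.586080 − 0.127840)/3 = 0.738827
R_{2,2} = 0.738827 + (0.738827 − 0.656907)/15 = 0.744288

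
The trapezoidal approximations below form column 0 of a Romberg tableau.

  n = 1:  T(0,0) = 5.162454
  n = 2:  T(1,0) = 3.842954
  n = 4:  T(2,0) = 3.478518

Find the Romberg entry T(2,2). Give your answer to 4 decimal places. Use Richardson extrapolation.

Richardson extrapolation on the trapezoidal column (denominator 4−1=3):
T(1,1) = (4·3.842954 − 5.162454) / 3 = 3.403121
T(2,1) = (4·3.478518 − 3.842954) / 3 = 3.357039
T(2,2) = (16·3.357039 − 3.403121) / 15 = 3.353967

3.3540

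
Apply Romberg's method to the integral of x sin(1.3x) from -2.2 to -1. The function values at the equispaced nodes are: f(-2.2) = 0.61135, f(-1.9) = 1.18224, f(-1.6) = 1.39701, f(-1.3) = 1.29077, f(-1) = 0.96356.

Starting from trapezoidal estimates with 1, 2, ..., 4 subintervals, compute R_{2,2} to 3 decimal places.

1.426

R_{0,0} (trapezoid, 1 panel, h=1.2000): 0.94495
R_{1,0} (trapezoid, 2 panels, h=0.6000): 1.31068
R_{2,0} (trapezoid, 4 panels, h=0.3000): 1.39724
R_{1,1} = 1.31068 + (1.31068 − 0.94495)/3 = 1.43259
R_{2,1} = 1.39724 + (1.39724 − 1.31068)/3 = 1.42609
R_{2,2} = 1.42609 + (1.42609 − 1.43259)/15 = 1.42566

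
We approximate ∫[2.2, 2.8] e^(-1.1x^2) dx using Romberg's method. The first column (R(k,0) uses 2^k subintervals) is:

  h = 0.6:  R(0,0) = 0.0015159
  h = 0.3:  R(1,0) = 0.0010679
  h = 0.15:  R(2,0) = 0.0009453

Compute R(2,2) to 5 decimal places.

Richardson extrapolation on the trapezoidal column (denominator 4−1=3):
R(1,1) = 0.0010679 + (0.0010679 − 0.0015159)/3 = 0.0009186
R(2,1) = (4·0.0009453 − 0.0010679) / 3 = 0.0009044
R(2,2) = (16·0.0009044 − 0.0009186) / 15 = 0.0009035

0.00090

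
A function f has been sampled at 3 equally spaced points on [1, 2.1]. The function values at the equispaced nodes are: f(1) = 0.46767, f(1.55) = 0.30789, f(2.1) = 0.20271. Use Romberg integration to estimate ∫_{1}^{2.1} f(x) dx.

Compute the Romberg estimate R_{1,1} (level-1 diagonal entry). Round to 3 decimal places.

0.349

R_{0,0} (trapezoid, 1 panel, h=1.1000): 0.36871
R_{1,0} (trapezoid, 2 panels, h=0.5500): 0.35369
R_{1,1} = 0.35369 + (0.35369 − 0.36871)/3 = 0.34868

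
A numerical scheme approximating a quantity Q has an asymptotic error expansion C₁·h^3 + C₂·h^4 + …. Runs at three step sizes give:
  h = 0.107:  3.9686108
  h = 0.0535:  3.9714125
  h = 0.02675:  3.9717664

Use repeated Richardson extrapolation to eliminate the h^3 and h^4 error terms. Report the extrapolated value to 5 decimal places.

3.97182

First eliminate the h^3 term (factor 2^3 = 8):
  B₁ = (8·3.9714125 − 3.9686108)/7 = 3.9718127
  B₂ = (8·3.9717664 − 3.9714125)/7 = 3.9718170
Then eliminate the h^4 term (factor 2^4 = 16):
  (16·3.9718170 − 3.9718127)/15 = 3.9718173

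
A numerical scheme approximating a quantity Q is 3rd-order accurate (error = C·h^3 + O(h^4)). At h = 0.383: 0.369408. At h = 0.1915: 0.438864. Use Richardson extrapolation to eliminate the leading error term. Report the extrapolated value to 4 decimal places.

0.4488

The leading error scales as h^3; refining by a factor of 2 reduces it by 2^3 = 8.
Extrapolated value = (8·A(h/2) − A(h)) / (8 − 1)
= (8·0.438864 − 0.369408) / 7
= 3.141504 / 7 = 0.448786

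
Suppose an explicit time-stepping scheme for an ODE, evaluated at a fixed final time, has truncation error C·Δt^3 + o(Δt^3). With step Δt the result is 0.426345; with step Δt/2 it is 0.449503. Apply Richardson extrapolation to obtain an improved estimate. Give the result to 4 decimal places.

0.4528

Extrapolated value = (8·A(Δt/2) − A(Δt)) / (8 − 1)
= (8·0.449503 − 0.426345) / 7
= 3.169679 / 7 = 0.452811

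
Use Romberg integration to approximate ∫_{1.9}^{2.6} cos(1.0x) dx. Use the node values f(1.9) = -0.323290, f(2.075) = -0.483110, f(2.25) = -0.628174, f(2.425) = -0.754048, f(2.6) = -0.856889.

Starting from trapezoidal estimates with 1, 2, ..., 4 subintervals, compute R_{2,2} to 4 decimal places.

R_{0,0} (trapezoid, 1 panel, h=0.7000): -0.413063
R_{1,0} (trapezoid, 2 panels, h=0.3500): -0.426392
R_{2,0} (trapezoid, 4 panels, h=0.1750): -0.429699
R_{1,1} = -0.426392 + (-0.426392 − (-0.413063))/3 = -0.430835
R_{2,1} = -0.429699 + (-0.429699 − (-0.426392))/3 = -0.430801
R_{2,2} = -0.430801 + (-0.430801 − (-0.430835))/15 = -0.430799

-0.4308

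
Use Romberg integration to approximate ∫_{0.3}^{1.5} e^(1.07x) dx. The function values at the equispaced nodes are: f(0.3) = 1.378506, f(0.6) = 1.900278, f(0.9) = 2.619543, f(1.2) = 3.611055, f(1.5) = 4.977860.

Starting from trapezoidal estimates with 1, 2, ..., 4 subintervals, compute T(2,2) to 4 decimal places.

T(0,0) (trapezoid, 1 panel, h=1.2000): 3.813820
T(1,0) (trapezoid, 2 panels, h=0.6000): 3.478636
T(2,0) (trapezoid, 4 panels, h=0.3000): 3.392718
T(1,1) = 3.478636 + (3.478636 − 3.813820)/3 = 3.366908
T(2,1) = 3.392718 + (3.392718 − 3.478636)/3 = 3.364079
T(2,2) = 3.364079 + (3.364079 − 3.366908)/15 = 3.363890

3.3639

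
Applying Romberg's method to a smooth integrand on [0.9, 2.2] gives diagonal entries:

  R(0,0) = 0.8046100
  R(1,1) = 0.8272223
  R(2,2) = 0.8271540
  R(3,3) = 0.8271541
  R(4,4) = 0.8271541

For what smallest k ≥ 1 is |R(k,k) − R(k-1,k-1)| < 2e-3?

k = 2

|R(1,1) − R(0,0)| = 0.0226123 ≥ 2e-3
|R(2,2) − R(1,1)| = 0.0000683 < 2e-3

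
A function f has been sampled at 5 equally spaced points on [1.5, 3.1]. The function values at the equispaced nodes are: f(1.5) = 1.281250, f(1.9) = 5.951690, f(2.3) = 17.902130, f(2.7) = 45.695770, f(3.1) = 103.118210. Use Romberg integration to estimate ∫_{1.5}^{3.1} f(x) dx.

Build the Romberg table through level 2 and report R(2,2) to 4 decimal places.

46.1927

R(0,0) (trapezoid, 1 panel, h=1.6000): 83.519568
R(1,0) (trapezoid, 2 panels, h=0.8000): 56.081488
R(2,0) (trapezoid, 4 panels, h=0.4000): 48.699728
R(1,1) = 56.081488 + (56.081488 − 83.519568)/3 = 46.935461
R(2,1) = 48.699728 + (48.699728 − 56.081488)/3 = 46.239141
R(2,2) = 46.239141 + (46.239141 − 46.935461)/15 = 46.192720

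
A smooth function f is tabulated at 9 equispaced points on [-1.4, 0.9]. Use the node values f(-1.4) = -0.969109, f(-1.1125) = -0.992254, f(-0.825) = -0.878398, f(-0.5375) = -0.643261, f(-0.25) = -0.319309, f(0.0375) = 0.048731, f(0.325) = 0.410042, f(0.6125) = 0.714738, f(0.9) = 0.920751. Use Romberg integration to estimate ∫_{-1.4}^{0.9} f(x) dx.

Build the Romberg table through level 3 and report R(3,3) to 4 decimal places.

R(0,0) (trapezoid, 1 panel, h=2.3000): -0.055612
R(1,0) (trapezoid, 2 panels, h=1.1500): -0.395011
R(2,0) (trapezoid, 4 panels, h=0.5750): -0.466810
R(3,0) (trapezoid, 8 panels, h=0.2875): -0.484118
R(1,1) = -0.395011 + (-0.395011 − (-0.055612))/3 = -0.508144
R(2,1) = -0.466810 + (-0.466810 − (-0.395011))/3 = -0.490743
R(3,1) = -0.484118 + (-0.484118 − (-0.466810))/3 = -0.489887
R(2,2) = -0.490743 + (-0.490743 − (-0.508144))/15 = -0.489583
R(3,2) = -0.489887 + (-0.489887 − (-0.490743))/15 = -0.489830
R(3,3) = -0.489830 + (-0.489830 − (-0.489583))/63 = -0.489834

-0.4898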